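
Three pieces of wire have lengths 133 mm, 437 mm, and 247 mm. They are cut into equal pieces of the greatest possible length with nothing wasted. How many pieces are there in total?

Piece length = gcd(133, 437, 247).
133 = 7 × 19
437 = 19 × 23
247 = 13 × 19
gcd(133, 437, 247) = 19.
Total pieces = 133/19 + 437/19 + 247/19 = 7 + 23 + 13 = 43.

43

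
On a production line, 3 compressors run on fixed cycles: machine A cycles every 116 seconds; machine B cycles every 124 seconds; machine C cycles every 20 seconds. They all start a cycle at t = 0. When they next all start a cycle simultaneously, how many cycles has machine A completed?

155 cycles

They are all back at their starting positions together after one LCM of the periods.
116 = 2^2 × 29
124 = 2^2 × 31
20 = 2^2 × 5
LCM(116, 124, 20) = 2^2 × 5 × 29 × 31 = 17980.
Cycles for period 116: 17980 / 116 = 155.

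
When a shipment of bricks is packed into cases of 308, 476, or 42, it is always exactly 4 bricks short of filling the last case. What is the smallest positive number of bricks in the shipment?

Being 4 short of a full case of size k means N ≡ −4 (mod k), i.e. N + 4 is a multiple of each size.
308 = 2^2 × 7 × 11
476 = 2^2 × 7 × 17
42 = 2 × 3 × 7
LCM(308, 476, 42) = 2^2 × 3 × 7 × 11 × 17 = 15708.
Smallest positive N is 15708 − 4 = 15704.

15704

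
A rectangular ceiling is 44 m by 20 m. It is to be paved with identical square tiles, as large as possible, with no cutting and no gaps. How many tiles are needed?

55

Tile side = gcd(44, 20).
44 = 2^2 × 11
20 = 2^2 × 5
gcd(44, 20) = 2^2 = 4.
Tiles: (44/4) × (20/4) = 11 × 5 = 55.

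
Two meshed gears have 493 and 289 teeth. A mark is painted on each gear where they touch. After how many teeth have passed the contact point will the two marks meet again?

They coincide at every common multiple of the periods; the first is the LCM.
493 = 17 × 29
289 = 17^2
LCM(493, 289) = 17^2 × 29 = 8381.

8381 teeth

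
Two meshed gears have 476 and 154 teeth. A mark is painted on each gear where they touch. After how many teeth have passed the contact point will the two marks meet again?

5236 teeth

We need the least common multiple of the intervals.
476 = 2^2 × 7 × 17
154 = 2 × 7 × 11
LCM(476, 154) = 2^2 × 7 × 11 × 17 = 5236.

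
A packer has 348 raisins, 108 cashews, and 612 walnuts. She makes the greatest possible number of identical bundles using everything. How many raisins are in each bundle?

Number of bundles = gcd(348, 108, 612).
348 = 2^2 × 3 × 29
108 = 2^2 × 3^3
612 = 2^2 × 3^2 × 17
gcd(348, 108, 612) = 2^2 × 3 = 12.
raisins per bundle = 348 / 12 = 29.

29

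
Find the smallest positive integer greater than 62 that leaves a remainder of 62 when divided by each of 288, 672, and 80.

N − 62 must be a common multiple of 288, 672, and 80.
288 = 2^5 × 3^2
672 = 2^5 × 3 × 7
80 = 2^4 × 5
LCM(288, 672, 80) = 2^5 × 3^2 × 5 × 7 = 10080.
Smallest N > 62 is LCM + 62 = 10080 + 62 = 10142.

10142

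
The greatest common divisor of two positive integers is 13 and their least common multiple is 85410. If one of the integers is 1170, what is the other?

949

For two integers, gcd × lcm = product, so the other is (13 × 85410) / 1170 = 1110330 / 1170 = 949.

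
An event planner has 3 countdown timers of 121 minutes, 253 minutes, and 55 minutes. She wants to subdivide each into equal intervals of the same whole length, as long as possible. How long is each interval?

The interval must divide each timer length; the longest such is the gcd.
121 = 11^2
253 = 11 × 23
55 = 5 × 11
gcd(121, 253, 55) = 11.

11 minutes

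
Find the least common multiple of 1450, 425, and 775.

764150

1450 = 2 × 5^2 × 29
425 = 5^2 × 17
775 = 5^2 × 31
LCM(1450, 425, 775) = 2 × 5^2 × 17 × 29 × 31 = 764150.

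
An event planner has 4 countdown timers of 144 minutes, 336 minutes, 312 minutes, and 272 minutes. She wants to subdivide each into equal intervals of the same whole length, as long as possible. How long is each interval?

The interval must divide each timer length; the longest such is the gcd.
144 = 2^4 × 3^2
336 = 2^4 × 3 × 7
312 = 2^3 × 3 × 13
272 = 2^4 × 17
gcd(144, 336, 312, 272) = 2^3 = 8.

8 minutes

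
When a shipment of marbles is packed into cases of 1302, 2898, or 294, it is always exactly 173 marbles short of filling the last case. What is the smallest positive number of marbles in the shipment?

628693

Being 173 short of a full case of size k means N ≡ −173 (mod k), i.e. N + 173 is a multiple of each size.
1302 = 2 × 3 × 7 × 31
2898 = 2 × 3^2 × 7 × 23
294 = 2 × 3 × 7^2
LCM(1302, 2898, 294) = 2 × 3^2 × 7^2 × 23 × 31 = 628866.
Smallest positive N is 628866 − 173 = 628693.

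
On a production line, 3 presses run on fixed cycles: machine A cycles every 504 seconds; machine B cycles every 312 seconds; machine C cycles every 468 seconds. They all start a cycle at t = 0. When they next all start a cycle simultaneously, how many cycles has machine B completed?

The first common completion time is the LCM of the periods.
504 = 2^3 × 3^2 × 7
312 = 2^3 × 3 × 13
468 = 2^2 × 3^2 × 13
LCM(504, 312, 468) = 2^3 × 3^2 × 7 × 13 = 6552.
Cycles for period 312: 6552 / 312 = 21.

21 cycles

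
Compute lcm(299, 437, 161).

299 = 13 × 23
437 = 19 × 23
161 = 7 × 23
LCM(299, 437, 161) = 7 × 13 × 19 × 23 = 39767.

39767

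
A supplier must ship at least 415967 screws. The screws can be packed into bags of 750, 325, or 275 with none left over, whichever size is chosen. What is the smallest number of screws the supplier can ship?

429000

The number of screws must be a common multiple of 750, 325, and 275, so a multiple of their LCM.
750 = 2 × 3 × 5^3
325 = 5^2 × 13
275 = 5^2 × 11
LCM(750, 325, 275) = 2 × 3 × 5^3 × 11 × 13 = 107250.
Smallest multiple of 107250 that is ≥ 415967: ⌈415967/107250⌉ × 107250 = 4 × 107250 = 429000.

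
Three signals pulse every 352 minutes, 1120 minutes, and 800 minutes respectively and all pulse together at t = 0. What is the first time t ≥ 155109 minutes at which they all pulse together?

184800 minutes

Joint pulses occur at multiples of LCM(352, 1120, 800).
352 = 2^5 × 11
1120 = 2^5 × 5 × 7
800 = 2^5 × 5^2
LCM(352, 1120, 800) = 2^5 × 5^2 × 7 × 11 = 61600.
Smallest multiple of 61600 that is ≥ 155109: ⌈155109/61600⌉ × 61600 = 3 × 61600 = 184800.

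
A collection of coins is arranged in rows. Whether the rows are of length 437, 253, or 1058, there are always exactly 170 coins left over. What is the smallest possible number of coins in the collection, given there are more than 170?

221292

N − 170 must be a common multiple of 437, 253, and 1058.
437 = 19 × 23
253 = 11 × 23
1058 = 2 × 23^2
LCM(437, 253, 1058) = 2 × 11 × 19 × 23^2 = 221122.
Smallest N > 170 is LCM + 170 = 221122 + 170 = 221292.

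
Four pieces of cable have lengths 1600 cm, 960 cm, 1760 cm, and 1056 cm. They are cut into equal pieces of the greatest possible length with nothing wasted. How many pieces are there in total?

168

Piece length = gcd(1600, 960, 1760, 1056).
1600 = 2^6 × 5^2
960 = 2^6 × 3 × 5
1760 = 2^5 × 5 × 11
1056 = 2^5 × 3 × 11
gcd(1600, 960, 1760, 1056) = 2^5 = 32.
Total pieces = 1600/32 + 960/32 + 1760/32 + 1056/32 = 50 + 30 + 55 + 33 = 168.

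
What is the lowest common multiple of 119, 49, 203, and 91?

119 = 7 × 17
49 = 7^2
203 = 7 × 29
91 = 7 × 13
LCM(119, 49, 203, 91) = 7^2 × 13 × 17 × 29 = 314041.

314041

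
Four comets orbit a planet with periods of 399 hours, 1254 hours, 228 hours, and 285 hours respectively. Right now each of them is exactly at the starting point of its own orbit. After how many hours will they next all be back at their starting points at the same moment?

87780 hours

We need the least common multiple of the intervals.
399 = 3 × 7 × 19
1254 = 2 × 3 × 11 × 19
228 = 2^2 × 3 × 19
285 = 3 × 5 × 19
LCM(399, 1254, 228, 285) = 2^2 × 3 × 5 × 7 × 11 × 19 = 87780.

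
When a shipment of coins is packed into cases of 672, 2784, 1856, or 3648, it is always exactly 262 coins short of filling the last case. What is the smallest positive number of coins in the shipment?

740282

Being 262 short of a full case of size k means N ≡ −262 (mod k), i.e. N + 262 is a multiple of each size.
672 = 2^5 × 3 × 7
2784 = 2^5 × 3 × 29
1856 = 2^6 × 29
3648 = 2^6 × 3 × 19
LCM(672, 2784, 1856, 3648) = 2^6 × 3 × 7 × 19 × 29 = 740544.
Smallest positive N is 740544 − 262 = 740282.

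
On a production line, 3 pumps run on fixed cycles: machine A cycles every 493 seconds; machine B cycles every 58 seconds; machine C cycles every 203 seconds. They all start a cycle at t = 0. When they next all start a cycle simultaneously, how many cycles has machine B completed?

They are all back at their starting positions together after one LCM of the periods.
493 = 17 × 29
58 = 2 × 29
203 = 7 × 29
LCM(493, 58, 203) = 2 × 7 × 17 × 29 = 6902.
Cycles for period 58: 6902 / 58 = 119.

119 cycles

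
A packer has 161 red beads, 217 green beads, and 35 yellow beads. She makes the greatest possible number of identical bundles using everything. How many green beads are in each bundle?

31

Number of bundles = gcd(161, 217, 35).
161 = 7 × 23
217 = 7 × 31
35 = 5 × 7
gcd(161, 217, 35) = 7.
green beads per bundle = 217 / 7 = 31.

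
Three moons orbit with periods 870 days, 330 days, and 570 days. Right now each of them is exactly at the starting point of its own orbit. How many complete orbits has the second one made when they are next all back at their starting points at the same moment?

551 orbits

All finish a whole number of cycles simultaneously at t = LCM of the periods.
870 = 2 × 3 × 5 × 29
330 = 2 × 3 × 5 × 11
570 = 2 × 3 × 5 × 19
LCM(870, 330, 570) = 2 × 3 × 5 × 11 × 19 × 29 = 181830.
Orbits for period 330: 181830 / 330 = 551.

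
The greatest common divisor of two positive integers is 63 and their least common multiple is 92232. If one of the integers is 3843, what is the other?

1512

For two integers, gcd × lcm = product, so the other is (63 × 92232) / 3843 = 5810616 / 3843 = 1512.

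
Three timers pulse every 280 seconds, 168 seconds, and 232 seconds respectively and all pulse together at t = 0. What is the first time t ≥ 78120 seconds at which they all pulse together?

Joint pulses occur at multiples of LCM(280, 168, 232).
280 = 2^3 × 5 × 7
168 = 2^3 × 3 × 7
232 = 2^3 × 29
LCM(280, 168, 232) = 2^3 × 3 × 5 × 7 × 29 = 24360.
Smallest multiple of 24360 that is ≥ 78120: ⌈78120/24360⌉ × 24360 = 4 × 24360 = 97440.

97440 seconds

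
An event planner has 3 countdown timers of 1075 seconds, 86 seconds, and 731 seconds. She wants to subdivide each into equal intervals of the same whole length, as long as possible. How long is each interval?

43 seconds

The interval must divide each timer length; the longest such is the gcd.
1075 = 5^2 × 43
86 = 2 × 43
731 = 17 × 43
gcd(1075, 86, 731) = 43.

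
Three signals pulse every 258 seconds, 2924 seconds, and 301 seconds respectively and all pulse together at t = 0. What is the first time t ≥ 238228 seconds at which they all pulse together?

245616 seconds

Joint pulses occur at multiples of LCM(258, 2924, 301).
258 = 2 × 3 × 43
2924 = 2^2 × 17 × 43
301 = 7 × 43
LCM(258, 2924, 301) = 2^2 × 3 × 7 × 17 × 43 = 61404.
Smallest multiple of 61404 that is ≥ 238228: ⌈238228/61404⌉ × 61404 = 4 × 61404 = 245616.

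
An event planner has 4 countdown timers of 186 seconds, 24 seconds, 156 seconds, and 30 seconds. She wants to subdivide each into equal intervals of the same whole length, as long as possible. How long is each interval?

The interval must divide each timer length; the longest such is the gcd.
186 = 2 × 3 × 31
24 = 2^3 × 3
156 = 2^2 × 3 × 13
30 = 2 × 3 × 5
gcd(186, 24, 156, 30) = 2 × 3 = 6.

6 seconds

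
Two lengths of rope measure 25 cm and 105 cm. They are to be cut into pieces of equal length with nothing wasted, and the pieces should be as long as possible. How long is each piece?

By the Euclidean algorithm:
105 = 4 × 25 + 5
25 = 5 × 5 + 0
gcd(25, 105) = 5.

5 cm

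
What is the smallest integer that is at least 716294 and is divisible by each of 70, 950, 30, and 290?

1157100

The integer must be a common multiple of 70, 950, 30, and 290, so a multiple of their LCM.
70 = 2 × 5 × 7
950 = 2 × 5^2 × 19
30 = 2 × 3 × 5
290 = 2 × 5 × 29
LCM(70, 950, 30, 290) = 2 × 3 × 5^2 × 7 × 19 × 29 = 578550.
Smallest multiple of 578550 that is ≥ 716294: ⌈716294/578550⌉ × 578550 = 2 × 578550 = 1157100.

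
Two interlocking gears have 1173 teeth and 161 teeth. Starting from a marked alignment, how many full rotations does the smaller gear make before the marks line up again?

The first common completion time is the LCM of the periods.
1173 = 3 × 17 × 23
161 = 7 × 23
LCM(1173, 161) = 3 × 7 × 17 × 23 = 8211.
Rotations for period 161: 8211 / 161 = 51.

51 rotations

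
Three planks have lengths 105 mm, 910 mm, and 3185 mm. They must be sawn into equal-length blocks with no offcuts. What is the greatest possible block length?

The block length must divide every plank, so the greatest is gcd(105, 910, 3185).
105 = 3 × 5 × 7
910 = 2 × 5 × 7 × 13
3185 = 5 × 7^2 × 13
gcd(105, 910, 3185) = 5 × 7 = 35.

35 mm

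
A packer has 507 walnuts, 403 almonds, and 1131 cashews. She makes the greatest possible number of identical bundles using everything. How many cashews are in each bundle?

87

Number of bundles = gcd(507, 403, 1131).
507 = 3 × 13^2
403 = 13 × 31
1131 = 3 × 13 × 29
gcd(507, 403, 1131) = 13.
cashews per bundle = 1131 / 13 = 87.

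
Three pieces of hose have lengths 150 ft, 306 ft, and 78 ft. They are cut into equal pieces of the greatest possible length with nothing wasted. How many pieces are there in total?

Piece length = gcd(150, 306, 78).
150 = 2 × 3 × 5^2
306 = 2 × 3^2 × 17
78 = 2 × 3 × 13
gcd(150, 306, 78) = 2 × 3 = 6.
Total pieces = 150/6 + 306/6 + 78/6 = 25 + 51 + 13 = 89.

89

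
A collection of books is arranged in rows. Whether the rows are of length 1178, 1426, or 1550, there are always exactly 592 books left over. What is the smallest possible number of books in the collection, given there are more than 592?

677942

N − 592 must be a common multiple of 1178, 1426, and 1550.
1178 = 2 × 19 × 31
1426 = 2 × 23 × 31
1550 = 2 × 5^2 × 31
LCM(1178, 1426, 1550) = 2 × 5^2 × 19 × 23 × 31 = 677350.
Smallest N > 592 is LCM + 592 = 677350 + 592 = 677942.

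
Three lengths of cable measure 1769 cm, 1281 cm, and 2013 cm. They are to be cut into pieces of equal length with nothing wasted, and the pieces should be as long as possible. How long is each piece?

The greatest length dividing all of 1769, 1281, and 2013 is their gcd.
1769 = 29 × 61
1281 = 3 × 7 × 61
2013 = 3 × 11 × 61
gcd(1769, 1281, 2013) = 61.

61 cm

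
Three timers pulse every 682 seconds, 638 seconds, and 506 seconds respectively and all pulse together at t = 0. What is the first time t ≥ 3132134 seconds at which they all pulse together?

Joint pulses occur at multiples of LCM(682, 638, 506).
682 = 2 × 11 × 31
638 = 2 × 11 × 29
506 = 2 × 11 × 23
LCM(682, 638, 506) = 2 × 11 × 23 × 29 × 31 = 454894.
Smallest multiple of 454894 that is ≥ 3132134: ⌈3132134/454894⌉ × 454894 = 7 × 454894 = 3184258.

3184258 seconds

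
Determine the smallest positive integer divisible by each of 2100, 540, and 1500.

94500

2100 = 2^2 × 3 × 5^2 × 7
540 = 2^2 × 3^3 × 5
1500 = 2^2 × 3 × 5^3
LCM(2100, 540, 1500) = 2^2 × 3^3 × 5^3 × 7 = 94500.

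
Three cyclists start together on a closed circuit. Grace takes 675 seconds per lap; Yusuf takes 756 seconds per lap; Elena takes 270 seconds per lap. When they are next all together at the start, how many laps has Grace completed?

The first common completion time is the LCM of the periods.
675 = 3^3 × 5^2
756 = 2^2 × 3^3 × 7
270 = 2 × 3^3 × 5
LCM(675, 756, 270) = 2^2 × 3^3 × 5^2 × 7 = 18900.
Laps for period 675: 18900 / 675 = 28.

28 laps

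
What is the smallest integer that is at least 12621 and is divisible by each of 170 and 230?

15640

The integer must be a common multiple of 170 and 230, so a multiple of their LCM.
170 = 2 × 5 × 17
230 = 2 × 5 × 23
LCM(170, 230) = 2 × 5 × 17 × 23 = 3910.
Smallest multiple of 3910 that is ≥ 12621: ⌈12621/3910⌉ × 3910 = 4 × 3910 = 15640.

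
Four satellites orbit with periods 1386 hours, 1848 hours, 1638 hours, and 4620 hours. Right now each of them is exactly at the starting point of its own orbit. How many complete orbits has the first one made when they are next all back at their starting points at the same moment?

260 orbits

The first common completion time is the LCM of the periods.
1386 = 2 × 3^2 × 7 × 11
1848 = 2^3 × 3 × 7 × 11
1638 = 2 × 3^2 × 7 × 13
4620 = 2^2 × 3 × 5 × 7 × 11
LCM(1386, 1848, 1638, 4620) = 2^3 × 3^2 × 5 × 7 × 11 × 13 = 360360.
Orbits for period 1386: 360360 / 1386 = 260.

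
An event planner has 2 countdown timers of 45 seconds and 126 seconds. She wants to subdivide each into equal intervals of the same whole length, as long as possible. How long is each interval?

The interval must divide each timer length; the longest such is the gcd.
45 = 3^2 × 5
126 = 2 × 3^2 × 7
gcd(45, 126) = 3^2 = 9.

9 seconds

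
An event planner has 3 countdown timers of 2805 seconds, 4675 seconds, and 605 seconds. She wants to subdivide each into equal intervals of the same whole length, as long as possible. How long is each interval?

The interval must divide each timer length; the longest such is the gcd.
2805 = 3 × 5 × 11 × 17
4675 = 5^2 × 11 × 17
605 = 5 × 11^2
gcd(2805, 4675, 605) = 5 × 11 = 55.

55 seconds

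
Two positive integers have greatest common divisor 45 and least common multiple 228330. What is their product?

For any two positive integers, gcd × lcm = product = 45 × 228330 = 10274850.

10274850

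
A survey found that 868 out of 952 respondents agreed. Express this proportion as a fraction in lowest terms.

868 = 2^2 × 7 × 31
952 = 2^3 × 7 × 17
gcd(868, 952) = 2^2 × 7 = 28.
Divide numerator and denominator by 28: 868/952 = 31/34.

31/34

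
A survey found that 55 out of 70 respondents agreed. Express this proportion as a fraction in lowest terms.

11/14

55 = 5 × 11
70 = 2 × 5 × 7
gcd(55, 70) = 5.
Divide numerator and denominator by 5: 55/70 = 11/14.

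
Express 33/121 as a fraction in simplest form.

33 = 3 × 11
121 = 11^2
gcd(33, 121) = 11.
Divide numerator and denominator by 11: 33/121 = 3/11.

3/11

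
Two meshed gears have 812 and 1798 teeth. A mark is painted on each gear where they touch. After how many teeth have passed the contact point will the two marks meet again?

25172 teeth

They coincide at every common multiple of the periods; the first is the LCM.
812 = 2^2 × 7 × 29
1798 = 2 × 29 × 31
LCM(812, 1798) = 2^2 × 7 × 29 × 31 = 25172.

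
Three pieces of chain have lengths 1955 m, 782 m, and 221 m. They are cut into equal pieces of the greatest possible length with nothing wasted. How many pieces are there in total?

174

Piece length = gcd(1955, 782, 221).
1955 = 5 × 17 × 23
782 = 2 × 17 × 23
221 = 13 × 17
gcd(1955, 782, 221) = 17.
Total pieces = 1955/17 + 782/17 + 221/17 = 115 + 46 + 13 = 174.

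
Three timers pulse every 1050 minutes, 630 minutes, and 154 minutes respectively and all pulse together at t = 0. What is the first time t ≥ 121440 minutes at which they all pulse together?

138600 minutes

Joint pulses occur at multiples of LCM(1050, 630, 154).
1050 = 2 × 3 × 5^2 × 7
630 = 2 × 3^2 × 5 × 7
154 = 2 × 7 × 11
LCM(1050, 630, 154) = 2 × 3^2 × 5^2 × 7 × 11 = 34650.
Smallest multiple of 34650 that is ≥ 121440: ⌈121440/34650⌉ × 34650 = 4 × 34650 = 138600.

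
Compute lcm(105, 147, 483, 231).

185955

105 = 3 × 5 × 7
147 = 3 × 7^2
483 = 3 × 7 × 23
231 = 3 × 7 × 11
LCM(105, 147, 483, 231) = 3 × 5 × 7^2 × 11 × 23 = 185955.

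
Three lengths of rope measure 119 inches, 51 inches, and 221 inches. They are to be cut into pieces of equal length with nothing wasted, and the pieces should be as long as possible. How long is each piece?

The greatest length dividing all of 119, 51, and 221 is their gcd.
119 = 7 × 17
51 = 3 × 17
221 = 13 × 17
gcd(119, 51, 221) = 17.

17 inches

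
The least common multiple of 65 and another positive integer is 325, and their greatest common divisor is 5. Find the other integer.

25

gcd × lcm = product of the two integers, so the other integer is (5 × 325) / 65 = 25.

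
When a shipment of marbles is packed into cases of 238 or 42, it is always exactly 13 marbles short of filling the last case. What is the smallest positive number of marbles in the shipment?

Being 13 short of a full case of size k means N ≡ −13 (mod k), i.e. N + 13 is a multiple of each size.
238 = 2 × 7 × 17
42 = 2 × 3 × 7
LCM(238, 42) = 2 × 3 × 7 × 17 = 714.
Smallest positive N is 714 − 13 = 701.

701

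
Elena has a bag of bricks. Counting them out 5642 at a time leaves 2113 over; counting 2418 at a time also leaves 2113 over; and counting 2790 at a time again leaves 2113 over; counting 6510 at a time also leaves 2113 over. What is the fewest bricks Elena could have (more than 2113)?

N − 2113 must be a common multiple of 5642, 2418, 2790, and 6510.
5642 = 2 × 7 × 13 × 31
2418 = 2 × 3 × 13 × 31
2790 = 2 × 3^2 × 5 × 31
6510 = 2 × 3 × 5 × 7 × 31
LCM(5642, 2418, 2790, 6510) = 2 × 3^2 × 5 × 7 × 13 × 31 = 253890.
Smallest N > 2113 is LCM + 2113 = 253890 + 2113 = 256003.

256003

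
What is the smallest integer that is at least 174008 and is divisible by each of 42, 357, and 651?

177072

The integer must be a common multiple of 42, 357, and 651, so a multiple of their LCM.
42 = 2 × 3 × 7
357 = 3 × 7 × 17
651 = 3 × 7 × 31
LCM(42, 357, 651) = 2 × 3 × 7 × 17 × 31 = 22134.
Smallest multiple of 22134 that is ≥ 174008: ⌈174008/22134⌉ × 22134 = 8 × 22134 = 177072.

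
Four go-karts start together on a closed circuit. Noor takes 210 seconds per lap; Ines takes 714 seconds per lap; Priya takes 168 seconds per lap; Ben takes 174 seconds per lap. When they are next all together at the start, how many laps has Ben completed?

They are all back at their starting positions together after one LCM of the periods.
210 = 2 × 3 × 5 × 7
714 = 2 × 3 × 7 × 17
168 = 2^3 × 3 × 7
174 = 2 × 3 × 29
LCM(210, 714, 168, 174) = 2^3 × 3 × 5 × 7 × 17 × 29 = 414120.
Laps for period 174: 414120 / 174 = 2380.

2380 laps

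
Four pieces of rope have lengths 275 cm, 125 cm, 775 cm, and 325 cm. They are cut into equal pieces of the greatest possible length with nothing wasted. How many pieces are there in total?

60

Piece length = gcd(275, 125, 775, 325).
275 = 5^2 × 11
125 = 5^3
775 = 5^2 × 31
325 = 5^2 × 13
gcd(275, 125, 775, 325) = 5^2 = 25.
Total pieces = 275/25 + 125/25 + 775/25 + 325/25 = 11 + 5 + 31 + 13 = 60.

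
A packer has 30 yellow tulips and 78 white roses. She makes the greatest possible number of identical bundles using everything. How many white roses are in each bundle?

13

Number of bundles = gcd(30, 78).
30 = 2 × 3 × 5
78 = 2 × 3 × 13
gcd(30, 78) = 2 × 3 = 6.
white roses per bundle = 78 / 6 = 13.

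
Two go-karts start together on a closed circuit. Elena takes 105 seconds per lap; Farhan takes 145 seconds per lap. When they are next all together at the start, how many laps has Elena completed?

The first common completion time is the LCM of the periods.
105 = 3 × 5 × 7
145 = 5 × 29
LCM(105, 145) = 3 × 5 × 7 × 29 = 3045.
Laps for period 105: 3045 / 105 = 29.

29 laps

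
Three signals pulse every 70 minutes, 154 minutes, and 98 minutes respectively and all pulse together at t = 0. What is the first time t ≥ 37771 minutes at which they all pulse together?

43120 minutes

Joint pulses occur at multiples of LCM(70, 154, 98).
70 = 2 × 5 × 7
154 = 2 × 7 × 11
98 = 2 × 7^2
LCM(70, 154, 98) = 2 × 5 × 7^2 × 11 = 5390.
Smallest multiple of 5390 that is ≥ 37771: ⌈37771/5390⌉ × 5390 = 8 × 5390 = 43120.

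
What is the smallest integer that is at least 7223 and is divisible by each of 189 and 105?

The integer must be a common multiple of 189 and 105, so a multiple of their LCM.
189 = 3^3 × 7
105 = 3 × 5 × 7
LCM(189, 105) = 3^3 × 5 × 7 = 945.
Smallest multiple of 945 that is ≥ 7223: ⌈7223/945⌉ × 945 = 8 × 945 = 7560.

7560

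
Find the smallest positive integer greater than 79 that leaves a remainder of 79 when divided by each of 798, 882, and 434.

N − 79 must be a common multiple of 798, 882, and 434.
798 = 2 × 3 × 7 × 19
882 = 2 × 3^2 × 7^2
434 = 2 × 7 × 31
LCM(798, 882, 434) = 2 × 3^2 × 7^2 × 19 × 31 = 519498.
Smallest N > 79 is LCM + 79 = 519498 + 79 = 519577.

519577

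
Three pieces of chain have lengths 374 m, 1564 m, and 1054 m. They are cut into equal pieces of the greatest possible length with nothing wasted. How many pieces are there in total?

Piece length = gcd(374, 1564, 1054).
374 = 2 × 11 × 17
1564 = 2^2 × 17 × 23
1054 = 2 × 17 × 31
gcd(374, 1564, 1054) = 2 × 17 = 34.
Total pieces = 374/34 + 1564/34 + 1054/34 = 11 + 46 + 31 = 88.

88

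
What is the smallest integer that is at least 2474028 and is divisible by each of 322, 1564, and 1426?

2715104

The integer must be a common multiple of 322, 1564, and 1426, so a multiple of their LCM.
322 = 2 × 7 × 23
1564 = 2^2 × 17 × 23
1426 = 2 × 23 × 31
LCM(322, 1564, 1426) = 2^2 × 7 × 17 × 23 × 31 = 339388.
Smallest multiple of 339388 that is ≥ 2474028: ⌈2474028/339388⌉ × 339388 = 8 × 339388 = 2715104.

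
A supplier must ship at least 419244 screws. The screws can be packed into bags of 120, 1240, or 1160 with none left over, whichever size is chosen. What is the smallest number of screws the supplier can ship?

431520

The number of screws must be a common multiple of 120, 1240, and 1160, so a multiple of their LCM.
120 = 2^3 × 3 × 5
1240 = 2^3 × 5 × 31
1160 = 2^3 × 5 × 29
LCM(120, 1240, 1160) = 2^3 × 3 × 5 × 29 × 31 = 107880.
Smallest multiple of 107880 that is ≥ 419244: ⌈419244/107880⌉ × 107880 = 4 × 107880 = 431520.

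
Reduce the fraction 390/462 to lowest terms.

65/77

390 = 2 × 3 × 5 × 13
462 = 2 × 3 × 7 × 11
gcd(390, 462) = 2 × 3 = 6.
Divide numerator and denominator by 6: 390/462 = 65/77.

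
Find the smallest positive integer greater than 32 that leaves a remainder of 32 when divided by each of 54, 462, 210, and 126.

N − 32 must be a common multiple of 54, 462, 210, and 126.
54 = 2 × 3^3
462 = 2 × 3 × 7 × 11
210 = 2 × 3 × 5 × 7
126 = 2 × 3^2 × 7
LCM(54, 462, 210, 126) = 2 × 3^3 × 5 × 7 × 11 = 20790.
Smallest N > 32 is LCM + 32 = 20790 + 32 = 20822.

20822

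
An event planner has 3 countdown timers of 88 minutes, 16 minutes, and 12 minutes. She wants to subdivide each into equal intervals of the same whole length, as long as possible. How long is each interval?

4 minutes

The interval must divide each timer length; the longest such is the gcd.
88 = 2^3 × 11
16 = 2^4
12 = 2^2 × 3
gcd(88, 16, 12) = 2^2 = 4.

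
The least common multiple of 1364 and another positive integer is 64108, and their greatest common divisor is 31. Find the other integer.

gcd × lcm = product of the two integers, so the other integer is (31 × 64108) / 1364 = 1457.

1457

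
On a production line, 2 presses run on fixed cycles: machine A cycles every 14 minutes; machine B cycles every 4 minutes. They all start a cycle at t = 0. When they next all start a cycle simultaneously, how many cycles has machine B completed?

The first common completion time is the LCM of the periods.
14 = 2 × 7
4 = 2^2
LCM(14, 4) = 2^2 × 7 = 28.
Cycles for period 4: 28 / 4 = 7.

7 cycles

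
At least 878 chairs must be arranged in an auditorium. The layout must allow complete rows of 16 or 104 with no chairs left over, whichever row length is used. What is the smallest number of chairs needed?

1040

The number of chairs must be a common multiple of 16 and 104, so a multiple of their LCM.
16 = 2^4
104 = 2^3 × 13
LCM(16, 104) = 2^4 × 13 = 208.
Smallest multiple of 208 that is ≥ 878: ⌈878/208⌉ × 208 = 5 × 208 = 1040.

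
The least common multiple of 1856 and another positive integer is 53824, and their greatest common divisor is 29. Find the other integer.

gcd × lcm = product of the two integers, so the other integer is (29 × 53824) / 1856 = 841.

841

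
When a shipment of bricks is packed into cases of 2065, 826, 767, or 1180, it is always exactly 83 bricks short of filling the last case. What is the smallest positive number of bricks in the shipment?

107297

Being 83 short of a full case of size k means N ≡ −83 (mod k), i.e. N + 83 is a multiple of each size.
2065 = 5 × 7 × 59
826 = 2 × 7 × 59
767 = 13 × 59
1180 = 2^2 × 5 × 59
LCM(2065, 826, 767, 1180) = 2^2 × 5 × 7 × 13 × 59 = 107380.
Smallest positive N is 107380 − 83 = 107297.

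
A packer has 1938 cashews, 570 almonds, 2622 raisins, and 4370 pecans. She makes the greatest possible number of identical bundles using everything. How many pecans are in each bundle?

Number of bundles = gcd(1938, 570, 2622, 4370).
1938 = 2 × 3 × 17 × 19
570 = 2 × 3 × 5 × 19
2622 = 2 × 3 × 19 × 23
4370 = 2 × 5 × 19 × 23
gcd(1938, 570, 2622, 4370) = 2 × 19 = 38.
pecans per bundle = 4370 / 38 = 115.

115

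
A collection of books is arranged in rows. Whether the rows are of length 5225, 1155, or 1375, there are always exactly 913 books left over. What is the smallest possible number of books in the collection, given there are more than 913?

549538

N − 913 must be a common multiple of 5225, 1155, and 1375.
5225 = 5^2 × 11 × 19
1155 = 3 × 5 × 7 × 11
1375 = 5^3 × 11
LCM(5225, 1155, 1375) = 3 × 5^3 × 7 × 11 × 19 = 548625.
Smallest N > 913 is LCM + 913 = 548625 + 913 = 549538.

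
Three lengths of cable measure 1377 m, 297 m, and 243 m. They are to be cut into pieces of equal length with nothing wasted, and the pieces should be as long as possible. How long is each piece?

Each piece length must divide every original length, so the longest possible is gcd(1377, 297, 243).
1377 = 3^4 × 17
297 = 3^3 × 11
243 = 3^5
gcd(1377, 297, 243) = 3^3 = 27.

27 m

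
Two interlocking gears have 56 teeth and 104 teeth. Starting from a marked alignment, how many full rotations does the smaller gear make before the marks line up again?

They are all back at their starting positions together after one LCM of the periods.
56 = 2^3 × 7
104 = 2^3 × 13
LCM(56, 104) = 2^3 × 7 × 13 = 728.
Rotations for period 56: 728 / 56 = 13.

13 rotations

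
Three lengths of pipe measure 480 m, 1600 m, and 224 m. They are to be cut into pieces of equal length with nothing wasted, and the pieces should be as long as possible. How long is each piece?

The greatest length dividing all of 480, 1600, and 224 is their gcd.
480 = 2^5 × 3 × 5
1600 = 2^6 × 5^2
224 = 2^5 × 7
gcd(480, 1600, 224) = 2^5 = 32.

32 m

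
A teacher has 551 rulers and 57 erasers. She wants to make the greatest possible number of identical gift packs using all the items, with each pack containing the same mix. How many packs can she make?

19 packs

The pack count must divide each quantity, so the greatest is gcd(551, 57).
551 = 19 × 29
57 = 3 × 19
gcd(551, 57) = 19.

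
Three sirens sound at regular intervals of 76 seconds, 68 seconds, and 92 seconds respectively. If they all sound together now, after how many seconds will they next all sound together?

They coincide at every common multiple of the periods; the first is the LCM.
76 = 2^2 × 19
68 = 2^2 × 17
92 = 2^2 × 23
LCM(76, 68, 92) = 2^2 × 17 × 19 × 23 = 29716.

29716 seconds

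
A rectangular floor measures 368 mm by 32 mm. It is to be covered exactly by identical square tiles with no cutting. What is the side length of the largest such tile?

16 mm

The tile side must divide both 368 and 32, so the largest is their gcd.
368 = 2^4 × 23
32 = 2^5
gcd(368, 32) = 2^4 = 16.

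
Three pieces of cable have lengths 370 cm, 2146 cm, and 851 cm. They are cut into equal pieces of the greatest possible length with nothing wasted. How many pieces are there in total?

Piece length = gcd(370, 2146, 851).
370 = 2 × 5 × 37
2146 = 2 × 29 × 37
851 = 23 × 37
gcd(370, 2146, 851) = 37.
Total pieces = 370/37 + 2146/37 + 851/37 = 10 + 58 + 23 = 91.

91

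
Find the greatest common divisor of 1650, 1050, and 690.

1650 = 2 × 3 × 5^2 × 11
1050 = 2 × 3 × 5^2 × 7
690 = 2 × 3 × 5 × 23
gcd(1650, 1050, 690) = 2 × 3 × 5 = 30.

30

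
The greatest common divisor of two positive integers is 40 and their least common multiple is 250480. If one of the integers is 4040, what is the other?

2480

For two integers, gcd × lcm = product, so the other is (40 × 250480) / 4040 = 10019200 / 4040 = 2480.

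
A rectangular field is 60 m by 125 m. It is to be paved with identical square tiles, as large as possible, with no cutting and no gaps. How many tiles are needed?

300

Tile side = gcd(60, 125).
60 = 2^2 × 3 × 5
125 = 5^3
gcd(60, 125) = 5.
Tiles: (60/5) × (125/5) = 12 × 25 = 300.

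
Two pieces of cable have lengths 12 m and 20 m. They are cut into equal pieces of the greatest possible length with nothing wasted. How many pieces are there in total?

8

Piece length = gcd(12, 20).
12 = 2^2 × 3
20 = 2^2 × 5
gcd(12, 20) = 2^2 = 4.
Total pieces = 12/4 + 20/4 = 3 + 5 = 8.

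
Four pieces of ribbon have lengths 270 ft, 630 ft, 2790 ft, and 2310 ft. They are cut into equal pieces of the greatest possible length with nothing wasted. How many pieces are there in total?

200

Piece length = gcd(270, 630, 2790, 2310).
270 = 2 × 3^3 × 5
630 = 2 × 3^2 × 5 × 7
2790 = 2 × 3^2 × 5 × 31
2310 = 2 × 3 × 5 × 7 × 11
gcd(270, 630, 2790, 2310) = 2 × 3 × 5 = 30.
Total pieces = 270/30 + 630/30 + 2790/30 + 2310/30 = 9 + 21 + 93 + 77 = 200.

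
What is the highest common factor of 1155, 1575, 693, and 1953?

1155 = 3 × 5 × 7 × 11
1575 = 3^2 × 5^2 × 7
693 = 3^2 × 7 × 11
1953 = 3^2 × 7 × 31
gcd(1155, 1575, 693, 1953) = 3 × 7 = 21.

21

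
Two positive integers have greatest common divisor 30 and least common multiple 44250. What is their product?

For any two positive integers, gcd × lcm = product = 30 × 44250 = 1327500.

1327500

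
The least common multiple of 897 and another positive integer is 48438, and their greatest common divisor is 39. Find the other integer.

2106

gcd × lcm = product of the two integers, so the other integer is (39 × 48438) / 897 = 2106.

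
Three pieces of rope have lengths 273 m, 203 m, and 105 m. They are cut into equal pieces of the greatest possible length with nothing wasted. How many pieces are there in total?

Piece length = gcd(273, 203, 105).
273 = 3 × 7 × 13
203 = 7 × 29
105 = 3 × 5 × 7
gcd(273, 203, 105) = 7.
Total pieces = 273/7 + 203/7 + 105/7 = 39 + 29 + 15 = 83.

83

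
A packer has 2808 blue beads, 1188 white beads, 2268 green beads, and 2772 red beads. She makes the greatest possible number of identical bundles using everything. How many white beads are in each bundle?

33

Number of bundles = gcd(2808, 1188, 2268, 2772).
2808 = 2^3 × 3^3 × 13
1188 = 2^2 × 3^3 × 11
2268 = 2^2 × 3^4 × 7
2772 = 2^2 × 3^2 × 7 × 11
gcd(2808, 1188, 2268, 2772) = 2^2 × 3^2 = 36.
white beads per bundle = 1188 / 36 = 33.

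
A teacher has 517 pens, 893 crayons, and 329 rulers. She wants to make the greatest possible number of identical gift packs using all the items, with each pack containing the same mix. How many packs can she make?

The pack count must divide each quantity, so the greatest is gcd(517, 893, 329).
517 = 11 × 47
893 = 19 × 47
329 = 7 × 47
gcd(517, 893, 329) = 47.

47 packs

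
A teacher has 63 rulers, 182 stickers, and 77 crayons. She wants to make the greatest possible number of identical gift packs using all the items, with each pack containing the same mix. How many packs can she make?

The pack count must divide each quantity, so the greatest is gcd(63, 182, 77).
63 = 3^2 × 7
182 = 2 × 7 × 13
77 = 7 × 11
gcd(63, 182, 77) = 7.

7 packs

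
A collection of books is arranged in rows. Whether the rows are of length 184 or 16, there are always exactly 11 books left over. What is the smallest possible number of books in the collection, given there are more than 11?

379

N − 11 must be a common multiple of 184 and 16.
184 = 2^3 × 23
16 = 2^4
LCM(184, 16) = 2^4 × 23 = 368.
Smallest N > 11 is LCM + 11 = 368 + 11 = 379.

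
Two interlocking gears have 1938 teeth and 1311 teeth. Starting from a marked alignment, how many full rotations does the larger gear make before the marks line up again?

They are all back at their starting positions together after one LCM of the periods.
1938 = 2 × 3 × 17 × 19
1311 = 3 × 19 × 23
LCM(1938, 1311) = 2 × 3 × 17 × 19 × 23 = 44574.
Rotations for period 1938: 44574 / 1938 = 23.

23 rotations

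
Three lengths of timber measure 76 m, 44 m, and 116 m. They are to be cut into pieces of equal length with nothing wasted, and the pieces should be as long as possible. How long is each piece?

4 m

The greatest length dividing all of 76, 44, and 116 is their gcd.
76 = 2^2 × 19
44 = 2^2 × 11
116 = 2^2 × 29
gcd(76, 44, 116) = 2^2 = 4.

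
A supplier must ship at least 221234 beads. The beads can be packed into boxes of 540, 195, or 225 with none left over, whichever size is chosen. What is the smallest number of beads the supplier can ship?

The number of beads must be a common multiple of 540, 195, and 225, so a multiple of their LCM.
540 = 2^2 × 3^3 × 5
195 = 3 × 5 × 13
225 = 3^2 × 5^2
LCM(540, 195, 225) = 2^2 × 3^3 × 5^2 × 13 = 35100.
Smallest multiple of 35100 that is ≥ 221234: ⌈221234/35100⌉ × 35100 = 7 × 35100 = 245700.

245700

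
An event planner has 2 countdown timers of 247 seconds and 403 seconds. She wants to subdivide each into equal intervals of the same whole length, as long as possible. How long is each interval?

The interval must divide each timer length; the longest such is the gcd.
247 = 13 × 19
403 = 13 × 31
gcd(247, 403) = 13.

13 seconds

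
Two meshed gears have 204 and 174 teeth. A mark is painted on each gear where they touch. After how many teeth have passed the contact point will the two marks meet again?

5916 teeth

The first simultaneous occurrence is after LCM of the individual periods.
204 = 2^2 × 3 × 17
174 = 2 × 3 × 29
LCM(204, 174) = 2^2 × 3 × 17 × 29 = 5916.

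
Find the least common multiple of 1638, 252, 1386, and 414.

1638 = 2 × 3^2 × 7 × 13
252 = 2^2 × 3^2 × 7
1386 = 2 × 3^2 × 7 × 11
414 = 2 × 3^2 × 23
LCM(1638, 252, 1386, 414) = 2^2 × 3^2 × 7 × 11 × 13 × 23 = 828828.

828828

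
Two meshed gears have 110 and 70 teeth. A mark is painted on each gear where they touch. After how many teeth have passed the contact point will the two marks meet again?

770 teeth

They coincide at every common multiple of the periods; the first is the LCM.
110 = 2 × 5 × 11
70 = 2 × 5 × 7
LCM(110, 70) = 2 × 5 × 7 × 11 = 770.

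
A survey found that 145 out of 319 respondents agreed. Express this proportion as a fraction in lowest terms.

5/11

145 = 5 × 29
319 = 11 × 29
gcd(145, 319) = 29.
Divide numerator and denominator by 29: 145/319 = 5/11.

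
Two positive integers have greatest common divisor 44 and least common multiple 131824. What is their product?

5800256

For any two positive integers, gcd × lcm = product = 44 × 131824 = 5800256.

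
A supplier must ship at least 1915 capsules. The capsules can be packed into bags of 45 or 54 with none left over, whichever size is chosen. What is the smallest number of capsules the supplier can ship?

The number of capsules must be a common multiple of 45 and 54, so a multiple of their LCM.
45 = 3^2 × 5
54 = 2 × 3^3
LCM(45, 54) = 2 × 3^3 × 5 = 270.
Smallest multiple of 270 that is ≥ 1915: ⌈1915/270⌉ × 270 = 8 × 270 = 2160.

2160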